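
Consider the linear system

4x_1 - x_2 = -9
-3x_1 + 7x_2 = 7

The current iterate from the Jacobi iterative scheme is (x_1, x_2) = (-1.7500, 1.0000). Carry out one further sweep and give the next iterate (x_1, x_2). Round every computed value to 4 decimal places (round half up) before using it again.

One sweep:
  x_1 = (-9 - (-1)·1.0000) / (4) = -2.0000
  x_2 = (7 - (-3)·-1.7500) / (7) = 0.2500

(-2.0000, 0.2500)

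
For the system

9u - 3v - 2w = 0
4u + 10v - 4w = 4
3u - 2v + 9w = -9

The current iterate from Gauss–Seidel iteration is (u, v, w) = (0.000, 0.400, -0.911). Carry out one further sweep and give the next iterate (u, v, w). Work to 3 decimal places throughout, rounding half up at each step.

One sweep:
  u = (0 - (-3)·0.400 - (-2)·-0.911) / (9) = -0.069
  v = (4 - (4)·-0.069 - (-4)·-0.911) / (10) = 0.063
  w = (-9 - (3)·-0.069 - (-2)·0.063) / (9) = -0.963

(-0.069, 0.063, -0.963)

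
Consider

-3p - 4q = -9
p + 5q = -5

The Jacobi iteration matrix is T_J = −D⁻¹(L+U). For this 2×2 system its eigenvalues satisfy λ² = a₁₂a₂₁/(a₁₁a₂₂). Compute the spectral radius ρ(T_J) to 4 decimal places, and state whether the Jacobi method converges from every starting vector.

0.5164

a₁₂a₂₁/(a₁₁a₂₂) = (-4)·(1) / ((-3)·(5)) = 0.266667
ρ = √|0.266667| = √0.266667 = 0.5164
ρ < 1, so Jacobi converges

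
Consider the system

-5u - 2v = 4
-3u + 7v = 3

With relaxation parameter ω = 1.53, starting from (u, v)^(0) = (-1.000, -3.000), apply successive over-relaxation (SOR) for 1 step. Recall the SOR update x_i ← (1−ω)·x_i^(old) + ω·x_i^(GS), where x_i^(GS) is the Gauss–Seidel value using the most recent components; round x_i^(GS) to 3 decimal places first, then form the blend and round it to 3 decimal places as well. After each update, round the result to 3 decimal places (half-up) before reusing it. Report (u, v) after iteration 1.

Iteration 1:
  u: GS value = (4 - (-2)·-3.000) / (-5) = 0.400;  u ← (1−ω)·-1.000 + ω·0.400 = 1.142
  v: GS value = (3 - (-3)·1.142) / (7) = 0.918;  v ← (1−ω)·-3.000 + ω·0.918 = 2.995

(1.142, 2.995)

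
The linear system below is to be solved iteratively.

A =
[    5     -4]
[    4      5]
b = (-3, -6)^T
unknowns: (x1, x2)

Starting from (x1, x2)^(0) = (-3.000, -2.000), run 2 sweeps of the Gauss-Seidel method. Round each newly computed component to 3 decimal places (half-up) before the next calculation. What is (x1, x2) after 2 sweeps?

Iteration 1:
  x1 = (-3 - (-4)·-2.000) / (5) = -2.200
  x2 = (-6 - (4)·-2.200) / (5) = 0.560
Iteration 2:
  x1 = (-3 - (-4)·0.560) / (5) = -0.152
  x2 = (-6 - (4)·-0.152) / (5) = -1.078

(-0.152, -1.078)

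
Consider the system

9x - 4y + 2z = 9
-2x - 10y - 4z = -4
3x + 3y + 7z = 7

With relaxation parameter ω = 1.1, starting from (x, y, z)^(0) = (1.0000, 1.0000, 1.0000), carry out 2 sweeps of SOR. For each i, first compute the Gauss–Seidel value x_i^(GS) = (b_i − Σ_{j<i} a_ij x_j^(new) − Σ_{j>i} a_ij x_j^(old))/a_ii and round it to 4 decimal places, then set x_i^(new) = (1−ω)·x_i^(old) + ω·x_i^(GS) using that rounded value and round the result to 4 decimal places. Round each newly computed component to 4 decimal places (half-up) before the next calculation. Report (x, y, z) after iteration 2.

(0.6486, 0.0752, 0.6998)

Iteration 1:
  x: GS value = (9 - (-4)·1.0000 - (2)·1.0000) / (9) = 1.2222;  x ← (1−ω)·1.0000 + ω·1.2222 = 1.2444
  y: GS value = (-4 - (-2)·1.2444 - (-4)·1.0000) / (-10) = -0.2489;  y ← (1−ω)·1.0000 + ω·-0.2489 = -0.3738
  z: GS value = (7 - (3)·1.2444 - (3)·-0.3738) / (7) = 0.6269;  z ← (1−ω)·1.0000 + ω·0.6269 = 0.5896
Iteration 2:
  x: GS value = (9 - (-4)·-0.3738 - (2)·0.5896) / (9) = 0.7028;  x ← (1−ω)·1.2444 + ω·0.7028 = 0.6486
  y: GS value = (-4 - (-2)·0.6486 - (-4)·0.5896) / (-10) = 0.0344;  y ← (1−ω)·-0.3738 + ω·0.0344 = 0.0752
  z: GS value = (7 - (3)·0.6486 - (3)·0.0752) / (7) = 0.6898;  z ← (1−ω)·0.5896 + ω·0.6898 = 0.6998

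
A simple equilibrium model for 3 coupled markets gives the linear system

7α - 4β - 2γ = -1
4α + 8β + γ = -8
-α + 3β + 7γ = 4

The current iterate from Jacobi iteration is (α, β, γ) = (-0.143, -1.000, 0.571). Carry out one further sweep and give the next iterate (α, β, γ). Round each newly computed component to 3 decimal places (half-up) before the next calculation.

One sweep:
  α = (-1 - (-4)·-1.000 - (-2)·0.571) / (7) = -0.551
  β = (-8 - (4)·-0.143 - (1)·0.571) / (8) = -1.000
  γ = (4 - (-1)·-0.143 - (3)·-1.000) / (7) = 0.980

(-0.551, -1.000, 0.980)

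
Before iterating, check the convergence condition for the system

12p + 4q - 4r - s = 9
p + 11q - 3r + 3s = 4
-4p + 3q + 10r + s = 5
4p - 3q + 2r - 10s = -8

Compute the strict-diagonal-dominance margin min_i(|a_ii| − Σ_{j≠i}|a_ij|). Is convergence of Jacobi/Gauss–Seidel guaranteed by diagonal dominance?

row 1: |12| − (4+4+1) = 3
row 2: |11| − (1+3+3) = 4
row 3: |10| − (4+3+1) = 2
row 4: |-10| − (4+3+2) = 1
minimum over rows = 1 → strictly diagonally dominant (convergence guaranteed)

1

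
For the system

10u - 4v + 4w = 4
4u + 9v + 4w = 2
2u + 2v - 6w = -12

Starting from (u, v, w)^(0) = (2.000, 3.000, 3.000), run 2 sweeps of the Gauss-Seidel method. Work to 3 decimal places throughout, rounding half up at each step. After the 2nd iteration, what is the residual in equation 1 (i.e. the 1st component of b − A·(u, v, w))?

Iteration 1:
  u = (4 - (-4)·3.000 - (4)·3.000) / (10) = 0.400
  v = (2 - (4)·0.400 - (4)·3.000) / (9) = -1.289
  w = (-12 - (2)·0.400 - (2)·-1.289) / (-6) = 1.704
Iteration 2:
  u = (4 - (-4)·-1.289 - (4)·1.704) / (10) = -0.797
  v = (2 - (4)·-0.797 - (4)·1.704) / (9) = -0.181
  w = (-12 - (2)·-0.797 - (2)·-0.181) / (-6) = 1.674
Residual b − A·x = (4.550, 0.121, 0.000)

4.550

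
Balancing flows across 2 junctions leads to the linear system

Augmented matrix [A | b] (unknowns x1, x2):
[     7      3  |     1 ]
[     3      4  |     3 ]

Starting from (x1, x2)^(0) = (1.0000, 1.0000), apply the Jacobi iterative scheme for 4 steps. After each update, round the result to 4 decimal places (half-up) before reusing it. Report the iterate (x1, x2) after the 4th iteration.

Iteration 1:
  x1 = (1 - (3)·1.0000) / (7) = -0.2857
  x2 = (3 - (3)·1.0000) / (4) = 0.0000
Iteration 2:
  x1 = (1 - (3)·0.0000) / (7) = 0.1429
  x2 = (3 - (3)·-0.2857) / (4) = 0.9643
Iteration 3:
  x1 = (1 - (3)·0.9643) / (7) = -0.2704
  x2 = (3 - (3)·0.1429) / (4) = 0.6428
Iteration 4:
  x1 = (1 - (3)·0.6428) / (7) = -0.1326
  x2 = (3 - (3)·-0.2704) / (4) = 0.9528

(-0.1326, 0.9528)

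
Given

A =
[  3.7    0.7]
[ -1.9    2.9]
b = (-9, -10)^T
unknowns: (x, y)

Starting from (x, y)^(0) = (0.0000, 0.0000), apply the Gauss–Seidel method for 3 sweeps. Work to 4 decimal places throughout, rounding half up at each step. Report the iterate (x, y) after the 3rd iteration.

Iteration 1:
  x = (-9 - (0.7)·0.0000) / (3.7) = -2.4324
  y = (-10 - (-1.9)·-2.4324) / (2.9) = -5.0419
Iteration 2:
  x = (-9 - (0.7)·-5.0419) / (3.7) = -1.4786
  y = (-10 - (-1.9)·-1.4786) / (2.9) = -4.4170
Iteration 3:
  x = (-9 - (0.7)·-4.4170) / (3.7) = -1.5968
  y = (-10 - (-1.9)·-1.5968) / (2.9) = -4.4945

(-1.5968, -4.4945)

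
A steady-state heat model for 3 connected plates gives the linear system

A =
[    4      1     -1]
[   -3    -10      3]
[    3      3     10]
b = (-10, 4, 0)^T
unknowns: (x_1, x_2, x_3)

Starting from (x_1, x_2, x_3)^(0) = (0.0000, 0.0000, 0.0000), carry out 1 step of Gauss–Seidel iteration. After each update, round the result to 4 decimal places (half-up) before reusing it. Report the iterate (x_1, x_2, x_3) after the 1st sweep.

(-2.5000, 0.3500, 0.6450)

Iteration 1:
  x_1 = (-10 - (1)·0.0000 - (-1)·0.0000) / (4) = -2.5000
  x_2 = (4 - (-3)·-2.5000 - (3)·0.0000) / (-10) = 0.3500
  x_3 = (0 - (3)·-2.5000 - (3)·0.3500) / (10) = 0.6450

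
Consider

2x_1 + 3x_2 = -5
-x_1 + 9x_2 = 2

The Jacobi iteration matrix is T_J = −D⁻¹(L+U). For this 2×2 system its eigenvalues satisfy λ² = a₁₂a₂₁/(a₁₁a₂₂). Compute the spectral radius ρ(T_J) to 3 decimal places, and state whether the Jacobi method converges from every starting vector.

a₁₂a₂₁/(a₁₁a₂₂) = (3)·(-1) / ((2)·(9)) = -0.166667
ρ = √|-0.166667| = √0.166667 = 0.408
ρ < 1, so Jacobi converges

0.408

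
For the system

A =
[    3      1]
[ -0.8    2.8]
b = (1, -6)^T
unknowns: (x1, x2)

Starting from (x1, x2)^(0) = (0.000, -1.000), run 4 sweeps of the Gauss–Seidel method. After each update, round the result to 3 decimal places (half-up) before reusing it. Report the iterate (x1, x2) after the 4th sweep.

Iteration 1:
  x1 = (1 - (1)·-1.000) / (3) = 0.667
  x2 = (-6 - (-0.8)·0.667) / (2.8) = -1.952
Iteration 2:
  x1 = (1 - (1)·-1.952) / (3) = 0.984
  x2 = (-6 - (-0.8)·0.984) / (2.8) = -1.862
Iteration 3:
  x1 = (1 - (1)·-1.862) / (3) = 0.954
  x2 = (-6 - (-0.8)·0.954) / (2.8) = -1.870
Iteration 4:
  x1 = (1 - (1)·-1.870) / (3) = 0.957
  x2 = (-6 - (-0.8)·0.957) / (2.8) = -1.869

(0.957, -1.869)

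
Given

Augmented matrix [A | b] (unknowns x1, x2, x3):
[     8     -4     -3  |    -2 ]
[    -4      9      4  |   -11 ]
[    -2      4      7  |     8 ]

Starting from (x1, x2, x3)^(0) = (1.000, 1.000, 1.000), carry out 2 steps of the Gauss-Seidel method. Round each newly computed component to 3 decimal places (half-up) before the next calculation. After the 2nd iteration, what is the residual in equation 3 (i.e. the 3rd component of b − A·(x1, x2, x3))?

0.003

Iteration 1:
  x1 = (-2 - (-4)·1.000 - (-3)·1.000) / (8) = 0.625
  x2 = (-11 - (-4)·0.625 - (4)·1.000) / (9) = -1.389
  x3 = (8 - (-2)·0.625 - (4)·-1.389) / (7) = 2.115
Iteration 2:
  x1 = (-2 - (-4)·-1.389 - (-3)·2.115) / (8) = -0.151
  x2 = (-11 - (-4)·-0.151 - (4)·2.115) / (9) = -2.229
  x3 = (8 - (-2)·-0.151 - (4)·-2.229) / (7) = 2.373
Residual b − A·x = (-2.589, -1.035, 0.003)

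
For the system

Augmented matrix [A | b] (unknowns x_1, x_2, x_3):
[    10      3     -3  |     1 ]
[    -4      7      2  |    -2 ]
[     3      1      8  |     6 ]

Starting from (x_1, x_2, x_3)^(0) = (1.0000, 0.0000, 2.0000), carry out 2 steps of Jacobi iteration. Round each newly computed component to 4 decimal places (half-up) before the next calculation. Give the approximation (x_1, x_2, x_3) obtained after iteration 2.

(0.2982, 0.0071, 0.5232)

Iteration 1:
  x_1 = (1 - (3)·0.0000 - (-3)·2.0000) / (10) = 0.7000
  x_2 = (-2 - (-4)·1.0000 - (2)·2.0000) / (7) = -0.2857
  x_3 = (6 - (3)·1.0000 - (1)·0.0000) / (8) = 0.3750
Iteration 2:
  x_1 = (1 - (3)·-0.2857 - (-3)·0.3750) / (10) = 0.2982
  x_2 = (-2 - (-4)·0.7000 - (2)·0.3750) / (7) = 0.0071
  x_3 = (6 - (3)·0.7000 - (1)·-0.2857) / (8) = 0.5232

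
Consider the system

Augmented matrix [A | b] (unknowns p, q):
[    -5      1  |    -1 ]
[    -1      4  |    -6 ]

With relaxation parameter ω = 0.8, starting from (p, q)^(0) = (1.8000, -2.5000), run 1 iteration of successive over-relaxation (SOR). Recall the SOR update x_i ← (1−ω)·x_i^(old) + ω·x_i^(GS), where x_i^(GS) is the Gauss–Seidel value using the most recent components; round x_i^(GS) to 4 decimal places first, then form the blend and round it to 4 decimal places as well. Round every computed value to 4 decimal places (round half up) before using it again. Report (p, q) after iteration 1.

(0.1200, -1.6760)

Iteration 1:
  p: GS value = (-1 - (1)·-2.5000) / (-5) = -0.3000;  p ← (1−ω)·1.8000 + ω·-0.3000 = 0.1200
  q: GS value = (-6 - (-1)·0.1200) / (4) = -1.4700;  q ← (1−ω)·-2.5000 + ω·-1.4700 = -1.6760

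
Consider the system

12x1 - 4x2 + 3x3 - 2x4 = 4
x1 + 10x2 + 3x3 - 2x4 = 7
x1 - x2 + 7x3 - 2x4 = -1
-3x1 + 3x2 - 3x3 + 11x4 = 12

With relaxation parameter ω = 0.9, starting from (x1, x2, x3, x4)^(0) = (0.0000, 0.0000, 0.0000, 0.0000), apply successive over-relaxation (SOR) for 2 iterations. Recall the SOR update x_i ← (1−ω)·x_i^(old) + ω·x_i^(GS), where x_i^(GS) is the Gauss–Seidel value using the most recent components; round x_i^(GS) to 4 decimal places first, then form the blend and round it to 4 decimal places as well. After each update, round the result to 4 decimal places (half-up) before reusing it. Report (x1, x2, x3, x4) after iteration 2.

(0.6639, 0.8141, 0.1095, 1.0604)

Iteration 1:
  x1: GS value = (4 - (-4)·0.0000 - (3)·0.0000 - (-2)·0.0000) / (12) = 0.3333;  x1 ← (1−ω)·0.0000 + ω·0.3333 = 0.3000
  x2: GS value = (7 - (1)·0.3000 - (3)·0.0000 - (-2)·0.0000) / (10) = 0.6700;  x2 ← (1−ω)·0.0000 + ω·0.6700 = 0.6030
  x3: GS value = (-1 - (1)·0.3000 - (-1)·0.6030 - (-2)·0.0000) / (7) = -0.0996;  x3 ← (1−ω)·0.0000 + ω·-0.0996 = -0.0896
  x4: GS value = (12 - (-3)·0.3000 - (3)·0.6030 - (-3)·-0.0896) / (11) = 0.9838;  x4 ← (1−ω)·0.0000 + ω·0.9838 = 0.8854
Iteration 2:
  x1: GS value = (4 - (-4)·0.6030 - (3)·-0.0896 - (-2)·0.8854) / (12) = 0.7043;  x1 ← (1−ω)·0.3000 + ω·0.7043 = 0.6639
  x2: GS value = (7 - (1)·0.6639 - (3)·-0.0896 - (-2)·0.8854) / (10) = 0.8376;  x2 ← (1−ω)·0.6030 + ω·0.8376 = 0.8141
  x3: GS value = (-1 - (1)·0.6639 - (-1)·0.8141 - (-2)·0.8854) / (7) = 0.1316;  x3 ← (1−ω)·-0.0896 + ω·0.1316 = 0.1095
  x4: GS value = (12 - (-3)·0.6639 - (3)·0.8141 - (-3)·0.1095) / (11) = 1.0798;  x4 ← (1−ω)·0.8854 + ω·1.0798 = 1.0604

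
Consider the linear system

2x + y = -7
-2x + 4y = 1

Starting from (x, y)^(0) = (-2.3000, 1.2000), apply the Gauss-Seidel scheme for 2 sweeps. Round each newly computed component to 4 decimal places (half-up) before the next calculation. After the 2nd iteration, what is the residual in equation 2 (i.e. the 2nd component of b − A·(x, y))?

Iteration 1:
  x = (-7 - (1)·1.2000) / (2) = -4.1000
  y = (1 - (-2)·-4.1000) / (4) = -1.8000
Iteration 2:
  x = (-7 - (1)·-1.8000) / (2) = -2.6000
  y = (1 - (-2)·-2.6000) / (4) = -1.0500
Residual b − A·x = (-0.7500, 0.0000)

0.0000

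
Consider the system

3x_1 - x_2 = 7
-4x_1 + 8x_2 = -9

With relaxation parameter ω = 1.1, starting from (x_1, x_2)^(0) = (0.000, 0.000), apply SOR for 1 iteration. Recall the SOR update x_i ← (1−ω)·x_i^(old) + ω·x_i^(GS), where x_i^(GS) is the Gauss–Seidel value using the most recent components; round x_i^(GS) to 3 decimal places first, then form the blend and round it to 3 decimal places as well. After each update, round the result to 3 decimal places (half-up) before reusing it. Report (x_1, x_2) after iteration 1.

(2.566, 0.174)

Iteration 1:
  x_1: GS value = (7 - (-1)·0.000) / (3) = 2.333;  x_1 ← (1−ω)·0.000 + ω·2.333 = 2.566
  x_2: GS value = (-9 - (-4)·2.566) / (8) = 0.158;  x_2 ← (1−ω)·0.000 + ω·0.158 = 0.174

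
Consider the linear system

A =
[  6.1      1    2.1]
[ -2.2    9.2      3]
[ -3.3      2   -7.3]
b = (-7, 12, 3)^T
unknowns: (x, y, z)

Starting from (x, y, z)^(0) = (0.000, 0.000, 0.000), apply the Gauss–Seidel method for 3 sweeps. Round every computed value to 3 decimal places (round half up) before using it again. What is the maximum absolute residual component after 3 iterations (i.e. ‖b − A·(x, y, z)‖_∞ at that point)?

Iteration 1:
  x = (-7 - (1)·0.000 - (2.1)·0.000) / (6.1) = -1.148
  y = (12 - (-2.2)·-1.148 - (3)·0.000) / (9.2) = 1.030
  z = (3 - (-3.3)·-1.148 - (2)·1.030) / (-7.3) = 0.390
Iteration 2:
  x = (-7 - (1)·1.030 - (2.1)·0.390) / (6.1) = -1.451
  y = (12 - (-2.2)·-1.451 - (3)·0.390) / (9.2) = 0.830
  z = (3 - (-3.3)·-1.451 - (2)·0.830) / (-7.3) = 0.472
Iteration 3:
  x = (-7 - (1)·0.830 - (2.1)·0.472) / (6.1) = -1.446
  y = (12 - (-2.2)·-1.446 - (3)·0.472) / (9.2) = 0.805
  z = (3 - (-3.3)·-1.446 - (2)·0.805) / (-7.3) = 0.463
Residual b − A·x = (0.043, 0.024, -0.002); ∞-norm = 0.043

0.043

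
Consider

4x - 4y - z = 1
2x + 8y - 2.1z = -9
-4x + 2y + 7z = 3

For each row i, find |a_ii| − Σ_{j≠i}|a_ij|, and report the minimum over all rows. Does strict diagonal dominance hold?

-1

row 1: |4| − (4+1) = -1
row 2: |8| − (2+2.1) = 3.9
row 3: |7| − (4+2) = 1
minimum over rows = -1 → not strictly diagonally dominant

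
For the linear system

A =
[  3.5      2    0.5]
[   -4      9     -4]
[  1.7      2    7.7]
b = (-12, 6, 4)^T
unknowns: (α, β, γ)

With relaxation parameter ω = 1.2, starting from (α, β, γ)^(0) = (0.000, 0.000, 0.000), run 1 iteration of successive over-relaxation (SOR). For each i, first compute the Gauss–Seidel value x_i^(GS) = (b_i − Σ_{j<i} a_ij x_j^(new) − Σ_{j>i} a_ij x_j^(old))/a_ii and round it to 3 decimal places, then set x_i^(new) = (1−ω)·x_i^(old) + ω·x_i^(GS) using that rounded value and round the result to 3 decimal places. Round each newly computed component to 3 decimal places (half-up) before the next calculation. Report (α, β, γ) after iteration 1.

(-4.115, -1.394, 2.148)

Iteration 1:
  α: GS value = (-12 - (2)·0.000 - (0.5)·0.000) / (3.5) = -3.429;  α ← (1−ω)·0.000 + ω·-3.429 = -4.115
  β: GS value = (6 - (-4)·-4.115 - (-4)·0.000) / (9) = -1.162;  β ← (1−ω)·0.000 + ω·-1.162 = -1.394
  γ: GS value = (4 - (1.7)·-4.115 - (2)·-1.394) / (7.7) = 1.790;  γ ← (1−ω)·0.000 + ω·1.790 = 2.148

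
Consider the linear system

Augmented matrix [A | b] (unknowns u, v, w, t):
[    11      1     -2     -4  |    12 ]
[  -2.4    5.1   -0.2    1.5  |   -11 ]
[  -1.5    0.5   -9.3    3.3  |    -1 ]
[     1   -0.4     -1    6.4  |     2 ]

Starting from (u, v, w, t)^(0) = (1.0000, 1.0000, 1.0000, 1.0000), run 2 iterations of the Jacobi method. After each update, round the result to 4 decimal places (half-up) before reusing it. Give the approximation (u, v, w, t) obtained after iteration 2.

Iteration 1:
  u = (12 - (1)·1.0000 - (-2)·1.0000 - (-4)·1.0000) / (11) = 1.5455
  v = (-11 - (-2.4)·1.0000 - (-0.2)·1.0000 - (1.5)·1.0000) / (5.1) = -1.9412
  w = (-1 - (-1.5)·1.0000 - (0.5)·1.0000 - (3.3)·1.0000) / (-9.3) = 0.3548
  t = (2 - (1)·1.0000 - (-0.4)·1.0000 - (-1)·1.0000) / (6.4) = 0.3750
Iteration 2:
  u = (12 - (1)·-1.9412 - (-2)·0.3548 - (-4)·0.3750) / (11) = 1.4683
  v = (-11 - (-2.4)·1.5455 - (-0.2)·0.3548 - (1.5)·0.3750) / (5.1) = -1.5259
  w = (-1 - (-1.5)·1.5455 - (0.5)·-1.9412 - (3.3)·0.3750) / (-9.3) = -0.1130
  t = (2 - (1)·1.5455 - (-0.4)·-1.9412 - (-1)·0.3548) / (6.4) = 0.0051

(1.4683, -1.5259, -0.1130, 0.0051)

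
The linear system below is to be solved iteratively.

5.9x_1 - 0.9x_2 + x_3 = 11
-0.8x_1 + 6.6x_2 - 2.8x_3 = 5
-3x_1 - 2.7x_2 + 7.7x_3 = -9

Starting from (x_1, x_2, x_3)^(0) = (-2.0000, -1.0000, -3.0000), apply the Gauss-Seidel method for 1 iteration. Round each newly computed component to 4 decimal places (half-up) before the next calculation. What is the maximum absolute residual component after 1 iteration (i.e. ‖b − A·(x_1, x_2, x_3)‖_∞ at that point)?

7.3078

Iteration 1:
  x_1 = (11 - (-0.9)·-1.0000 - (1)·-3.0000) / (5.9) = 2.2203
  x_2 = (5 - (-0.8)·2.2203 - (-2.8)·-3.0000) / (6.6) = -0.2460
  x_3 = (-9 - (-3)·2.2203 - (-2.7)·-0.2460) / (7.7) = -0.3900
Residual b − A·x = (-1.9312, 7.3078, -0.0003); ∞-norm = 7.3078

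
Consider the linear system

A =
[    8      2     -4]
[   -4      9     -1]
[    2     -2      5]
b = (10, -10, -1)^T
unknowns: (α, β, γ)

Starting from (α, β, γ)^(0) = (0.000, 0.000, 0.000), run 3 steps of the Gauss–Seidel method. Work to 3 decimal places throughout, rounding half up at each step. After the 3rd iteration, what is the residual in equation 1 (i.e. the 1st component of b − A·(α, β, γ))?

Iteration 1:
  α = (10 - (2)·0.000 - (-4)·0.000) / (8) = 1.250
  β = (-10 - (-4)·1.250 - (-1)·0.000) / (9) = -0.556
  γ = (-1 - (2)·1.250 - (-2)·-0.556) / (5) = -0.922
Iteration 2:
  α = (10 - (2)·-0.556 - (-4)·-0.922) / (8) = 0.928
  β = (-10 - (-4)·0.928 - (-1)·-0.922) / (9) = -0.801
  γ = (-1 - (2)·0.928 - (-2)·-0.801) / (5) = -0.892
Iteration 3:
  α = (10 - (2)·-0.801 - (-4)·-0.892) / (8) = 1.004
  β = (-10 - (-4)·1.004 - (-1)·-0.892) / (9) = -0.764
  γ = (-1 - (2)·1.004 - (-2)·-0.764) / (5) = -0.907
Residual b − A·x = (-0.132, -0.015, -0.001)

-0.132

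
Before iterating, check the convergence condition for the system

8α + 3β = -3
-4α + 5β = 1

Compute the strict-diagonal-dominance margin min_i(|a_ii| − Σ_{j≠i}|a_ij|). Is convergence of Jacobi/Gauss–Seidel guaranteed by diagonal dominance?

1

row 1: |8| − (3) = 5
row 2: |5| − (4) = 1
minimum over rows = 1 → strictly diagonally dominant (convergence guaranteed)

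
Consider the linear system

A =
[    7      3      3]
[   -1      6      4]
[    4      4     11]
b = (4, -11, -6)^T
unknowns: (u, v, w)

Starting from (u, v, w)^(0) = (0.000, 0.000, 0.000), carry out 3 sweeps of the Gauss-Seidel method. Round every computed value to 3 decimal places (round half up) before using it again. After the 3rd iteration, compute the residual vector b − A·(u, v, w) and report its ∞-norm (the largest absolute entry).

Iteration 1:
  u = (4 - (3)·0.000 - (3)·0.000) / (7) = 0.571
  v = (-11 - (-1)·0.571 - (4)·0.000) / (6) = -1.738
  w = (-6 - (4)·0.571 - (4)·-1.738) / (11) = -0.121
Iteration 2:
  u = (4 - (3)·-1.738 - (3)·-0.121) / (7) = 1.368
  v = (-11 - (-1)·1.368 - (4)·-0.121) / (6) = -1.525
  w = (-6 - (4)·1.368 - (4)·-1.525) / (11) = -0.488
Iteration 3:
  u = (4 - (3)·-1.525 - (3)·-0.488) / (7) = 1.434
  v = (-11 - (-1)·1.434 - (4)·-0.488) / (6) = -1.269
  w = (-6 - (4)·1.434 - (4)·-1.269) / (11) = -0.605
Residual b − A·x = (-0.416, 0.468, -0.005); ∞-norm = 0.468

0.468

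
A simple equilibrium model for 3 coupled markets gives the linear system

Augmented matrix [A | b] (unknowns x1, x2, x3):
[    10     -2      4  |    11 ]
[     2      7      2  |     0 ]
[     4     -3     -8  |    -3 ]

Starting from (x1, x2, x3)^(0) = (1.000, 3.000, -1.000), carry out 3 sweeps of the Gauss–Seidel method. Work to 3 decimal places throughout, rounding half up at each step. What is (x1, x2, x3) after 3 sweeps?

Iteration 1:
  x1 = (11 - (-2)·3.000 - (4)·-1.000) / (10) = 2.100
  x2 = (0 - (2)·2.100 - (2)·-1.000) / (7) = -0.314
  x3 = (-3 - (4)·2.100 - (-3)·-0.314) / (-8) = 1.543
Iteration 2:
  x1 = (11 - (-2)·-0.314 - (4)·1.543) / (10) = 0.420
  x2 = (0 - (2)·0.420 - (2)·1.543) / (7) = -0.561
  x3 = (-3 - (4)·0.420 - (-3)·-0.561) / (-8) = 0.795
Iteration 3:
  x1 = (11 - (-2)·-0.561 - (4)·0.795) / (10) = 0.670
  x2 = (0 - (2)·0.670 - (2)·0.795) / (7) = -0.419
  x3 = (-3 - (4)·0.670 - (-3)·-0.419) / (-8) = 0.867

(0.670, -0.419, 0.867)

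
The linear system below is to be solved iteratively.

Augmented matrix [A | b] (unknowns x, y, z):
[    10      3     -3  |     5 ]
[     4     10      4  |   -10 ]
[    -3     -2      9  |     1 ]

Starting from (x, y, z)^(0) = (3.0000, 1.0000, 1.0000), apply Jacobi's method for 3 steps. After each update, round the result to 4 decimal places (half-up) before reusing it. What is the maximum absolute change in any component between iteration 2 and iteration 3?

0.7500

Iteration 1:
  x = (5 - (3)·1.0000 - (-3)·1.0000) / (10) = 0.5000
  y = (-10 - (4)·3.0000 - (4)·1.0000) / (10) = -2.6000
  z = (1 - (-3)·3.0000 - (-2)·1.0000) / (9) = 1.3333
Iteration 2:
  x = (5 - (3)·-2.6000 - (-3)·1.3333) / (10) = 1.6800
  y = (-10 - (4)·0.5000 - (4)·1.3333) / (10) = -1.7333
  z = (1 - (-3)·0.5000 - (-2)·-2.6000) / (9) = -0.3000
Iteration 3:
  x = (5 - (3)·-1.7333 - (-3)·-0.3000) / (10) = 0.9300
  y = (-10 - (4)·1.6800 - (4)·-0.3000) / (10) = -1.5520
  z = (1 - (-3)·1.6800 - (-2)·-1.7333) / (9) = 0.2859
Change: (-0.7500, 0.1813, 0.5859) → max |·| = 0.7500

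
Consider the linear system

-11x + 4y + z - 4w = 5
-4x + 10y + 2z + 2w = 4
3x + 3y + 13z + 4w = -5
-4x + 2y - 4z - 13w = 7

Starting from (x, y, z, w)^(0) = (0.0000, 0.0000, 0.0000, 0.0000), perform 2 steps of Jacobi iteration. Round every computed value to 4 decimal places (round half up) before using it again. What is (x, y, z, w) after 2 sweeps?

Iteration 1:
  x = (5 - (4)·0.0000 - (1)·0.0000 - (-4)·0.0000) / (-11) = -0.4545
  y = (4 - (-4)·0.0000 - (2)·0.0000 - (2)·0.0000) / (10) = 0.4000
  z = (-5 - (3)·0.0000 - (3)·0.0000 - (4)·0.0000) / (13) = -0.3846
  w = (7 - (-4)·0.0000 - (2)·0.0000 - (-4)·0.0000) / (-13) = -0.5385
Iteration 2:
  x = (5 - (4)·0.4000 - (1)·-0.3846 - (-4)·-0.5385) / (-11) = -0.1482
  y = (4 - (-4)·-0.4545 - (2)·-0.3846 - (2)·-0.5385) / (10) = 0.4028
  z = (-5 - (3)·-0.4545 - (3)·0.4000 - (4)·-0.5385) / (13) = -0.2063
  w = (7 - (-4)·-0.4545 - (2)·0.4000 - (-4)·-0.3846) / (-13) = -0.2187

(-0.1482, 0.4028, -0.2063, -0.2187)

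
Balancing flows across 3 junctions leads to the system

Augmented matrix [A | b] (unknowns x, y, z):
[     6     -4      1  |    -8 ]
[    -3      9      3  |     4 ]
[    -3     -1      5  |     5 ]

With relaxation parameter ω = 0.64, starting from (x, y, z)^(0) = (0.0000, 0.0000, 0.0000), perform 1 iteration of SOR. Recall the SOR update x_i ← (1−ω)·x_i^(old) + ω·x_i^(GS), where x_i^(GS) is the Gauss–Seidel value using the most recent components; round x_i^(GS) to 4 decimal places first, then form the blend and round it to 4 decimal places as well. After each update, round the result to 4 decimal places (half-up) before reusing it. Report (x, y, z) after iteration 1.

(-0.8533, 0.1024, 0.3254)

Iteration 1:
  x: GS value = (-8 - (-4)·0.0000 - (1)·0.0000) / (6) = -1.3333;  x ← (1−ω)·0.0000 + ω·-1.3333 = -0.8533
  y: GS value = (4 - (-3)·-0.8533 - (3)·0.0000) / (9) = 0.1600;  y ← (1−ω)·0.0000 + ω·0.1600 = 0.1024
  z: GS value = (5 - (-3)·-0.8533 - (-1)·0.1024) / (5) = 0.5085;  z ← (1−ω)·0.0000 + ω·0.5085 = 0.3254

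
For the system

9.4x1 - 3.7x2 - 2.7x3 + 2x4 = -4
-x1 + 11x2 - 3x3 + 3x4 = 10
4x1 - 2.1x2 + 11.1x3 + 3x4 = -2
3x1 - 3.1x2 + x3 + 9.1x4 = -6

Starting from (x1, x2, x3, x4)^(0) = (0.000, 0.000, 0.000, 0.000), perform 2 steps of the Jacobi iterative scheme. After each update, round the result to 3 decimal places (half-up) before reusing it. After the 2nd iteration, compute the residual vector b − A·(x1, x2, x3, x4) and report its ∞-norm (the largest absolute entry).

3.000

Iteration 1:
  x1 = (-4 - (-3.7)·0.000 - (-2.7)·0.000 - (2)·0.000) / (9.4) = -0.426
  x2 = (10 - (-1)·0.000 - (-3)·0.000 - (3)·0.000) / (11) = 0.909
  x3 = (-2 - (4)·0.000 - (-2.1)·0.000 - (3)·0.000) / (11.1) = -0.180
  x4 = (-6 - (3)·0.000 - (-3.1)·0.000 - (1)·0.000) / (9.1) = -0.659
Iteration 2:
  x1 = (-4 - (-3.7)·0.909 - (-2.7)·-0.180 - (2)·-0.659) / (9.4) = 0.021
  x2 = (10 - (-1)·-0.426 - (-3)·-0.180 - (3)·-0.659) / (11) = 1.001
  x3 = (-2 - (4)·-0.426 - (-2.1)·0.909 - (3)·-0.659) / (11.1) = 0.323
  x4 = (-6 - (3)·-0.426 - (-3.1)·0.909 - (1)·-0.180) / (9.1) = -0.189
Residual b − A·x = (0.756, 0.546, -3.000, -1.563); ∞-norm = 3.000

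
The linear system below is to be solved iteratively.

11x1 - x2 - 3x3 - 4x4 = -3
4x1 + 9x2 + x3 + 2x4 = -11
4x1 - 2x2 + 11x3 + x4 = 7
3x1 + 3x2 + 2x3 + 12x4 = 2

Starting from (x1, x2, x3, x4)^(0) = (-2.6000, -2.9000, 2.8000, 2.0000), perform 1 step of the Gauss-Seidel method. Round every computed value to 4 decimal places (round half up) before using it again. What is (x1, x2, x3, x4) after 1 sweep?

(0.9545, -2.4020, -0.3293, 0.5834)

Iteration 1:
  x1 = (-3 - (-1)·-2.9000 - (-3)·2.8000 - (-4)·2.0000) / (11) = 0.9545
  x2 = (-11 - (4)·0.9545 - (1)·2.8000 - (2)·2.0000) / (9) = -2.4020
  x3 = (7 - (4)·0.9545 - (-2)·-2.4020 - (1)·2.0000) / (11) = -0.3293
  x4 = (2 - (3)·0.9545 - (3)·-2.4020 - (2)·-0.3293) / (12) = 0.5834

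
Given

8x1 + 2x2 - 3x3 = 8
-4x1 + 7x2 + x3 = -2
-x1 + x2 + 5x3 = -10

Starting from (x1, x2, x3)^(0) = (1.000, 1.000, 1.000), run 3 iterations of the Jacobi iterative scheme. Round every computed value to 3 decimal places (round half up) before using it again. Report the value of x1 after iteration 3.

Iteration 1:
  x1 = (8 - (2)·1.000 - (-3)·1.000) / (8) = 1.125
  x2 = (-2 - (-4)·1.000 - (1)·1.000) / (7) = 0.143
  x3 = (-10 - (-1)·1.000 - (1)·1.000) / (5) = -2.000
Iteration 2:
  x1 = (8 - (2)·0.143 - (-3)·-2.000) / (8) = 0.214
  x2 = (-2 - (-4)·1.125 - (1)·-2.000) / (7) = 0.643
  x3 = (-10 - (-1)·1.125 - (1)·0.143) / (5) = -1.804
Iteration 3:
  x1 = (8 - (2)·0.643 - (-3)·-1.804) / (8) = 0.163
  x2 = (-2 - (-4)·0.214 - (1)·-1.804) / (7) = 0.094
  x3 = (-10 - (-1)·0.214 - (1)·0.643) / (5) = -2.086

0.163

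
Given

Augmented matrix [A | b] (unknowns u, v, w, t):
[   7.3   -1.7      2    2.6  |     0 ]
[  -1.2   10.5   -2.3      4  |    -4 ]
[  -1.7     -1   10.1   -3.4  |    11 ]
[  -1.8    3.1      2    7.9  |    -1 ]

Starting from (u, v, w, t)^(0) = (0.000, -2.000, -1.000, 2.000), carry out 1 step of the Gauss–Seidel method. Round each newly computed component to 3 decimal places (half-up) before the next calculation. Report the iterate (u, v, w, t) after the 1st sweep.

(-0.904, -1.465, 1.465, -0.129)

Iteration 1:
  u = (0 - (-1.7)·-2.000 - (2)·-1.000 - (2.6)·2.000) / (7.3) = -0.904
  v = (-4 - (-1.2)·-0.904 - (-2.3)·-1.000 - (4)·2.000) / (10.5) = -1.465
  w = (11 - (-1.7)·-0.904 - (-1)·-1.465 - (-3.4)·2.000) / (10.1) = 1.465
  t = (-1 - (-1.8)·-0.904 - (3.1)·-1.465 - (2)·1.465) / (7.9) = -0.129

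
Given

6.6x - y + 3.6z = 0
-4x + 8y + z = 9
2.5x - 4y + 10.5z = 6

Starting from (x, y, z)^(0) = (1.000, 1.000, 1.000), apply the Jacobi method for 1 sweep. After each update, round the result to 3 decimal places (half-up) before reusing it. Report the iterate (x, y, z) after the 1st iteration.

Iteration 1:
  x = (0 - (-1)·1.000 - (3.6)·1.000) / (6.6) = -0.394
  y = (9 - (-4)·1.000 - (1)·1.000) / (8) = 1.500
  z = (6 - (2.5)·1.000 - (-4)·1.000) / (10.5) = 0.714

(-0.394, 1.500, 0.714)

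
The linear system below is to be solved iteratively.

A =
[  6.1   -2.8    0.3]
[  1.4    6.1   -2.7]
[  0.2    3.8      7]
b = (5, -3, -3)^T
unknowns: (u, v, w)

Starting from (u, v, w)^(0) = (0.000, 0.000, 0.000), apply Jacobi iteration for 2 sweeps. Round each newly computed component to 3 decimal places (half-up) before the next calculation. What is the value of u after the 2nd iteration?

Iteration 1:
  u = (5 - (-2.8)·0.000 - (0.3)·0.000) / (6.1) = 0.820
  v = (-3 - (1.4)·0.000 - (-2.7)·0.000) / (6.1) = -0.492
  w = (-3 - (0.2)·0.000 - (3.8)·0.000) / (7) = -0.429
Iteration 2:
  u = (5 - (-2.8)·-0.492 - (0.3)·-0.429) / (6.1) = 0.615
  v = (-3 - (1.4)·0.820 - (-2.7)·-0.429) / (6.1) = -0.870
  w = (-3 - (0.2)·0.820 - (3.8)·-0.492) / (7) = -0.185

0.615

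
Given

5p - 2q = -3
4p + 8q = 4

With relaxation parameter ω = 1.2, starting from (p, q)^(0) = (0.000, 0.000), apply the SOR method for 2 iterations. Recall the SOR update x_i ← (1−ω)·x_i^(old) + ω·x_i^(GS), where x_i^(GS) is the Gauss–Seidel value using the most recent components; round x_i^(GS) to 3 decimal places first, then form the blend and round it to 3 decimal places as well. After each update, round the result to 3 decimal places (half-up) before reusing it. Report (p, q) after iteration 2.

(-0.080, 0.442)

Iteration 1:
  p: GS value = (-3 - (-2)·0.000) / (5) = -0.600;  p ← (1−ω)·0.000 + ω·-0.600 = -0.720
  q: GS value = (4 - (4)·-0.720) / (8) = 0.860;  q ← (1−ω)·0.000 + ω·0.860 = 1.032
Iteration 2:
  p: GS value = (-3 - (-2)·1.032) / (5) = -0.187;  p ← (1−ω)·-0.720 + ω·-0.187 = -0.080
  q: GS value = (4 - (4)·-0.080) / (8) = 0.540;  q ← (1−ω)·1.032 + ω·0.540 = 0.442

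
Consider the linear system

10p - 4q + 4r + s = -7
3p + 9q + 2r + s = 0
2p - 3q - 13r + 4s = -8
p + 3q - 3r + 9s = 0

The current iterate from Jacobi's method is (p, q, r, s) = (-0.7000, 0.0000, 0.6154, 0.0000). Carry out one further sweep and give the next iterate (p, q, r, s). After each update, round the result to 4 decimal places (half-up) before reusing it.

(-0.9462, 0.0966, 0.5077, 0.2829)

One sweep:
  p = (-7 - (-4)·0.0000 - (4)·0.6154 - (1)·0.0000) / (10) = -0.9462
  q = (0 - (3)·-0.7000 - (2)·0.6154 - (1)·0.0000) / (9) = 0.0966
  r = (-8 - (2)·-0.7000 - (-3)·0.0000 - (4)·0.0000) / (-13) = 0.5077
  s = (0 - (1)·-0.7000 - (3)·0.0000 - (-3)·0.6154) / (9) = 0.2829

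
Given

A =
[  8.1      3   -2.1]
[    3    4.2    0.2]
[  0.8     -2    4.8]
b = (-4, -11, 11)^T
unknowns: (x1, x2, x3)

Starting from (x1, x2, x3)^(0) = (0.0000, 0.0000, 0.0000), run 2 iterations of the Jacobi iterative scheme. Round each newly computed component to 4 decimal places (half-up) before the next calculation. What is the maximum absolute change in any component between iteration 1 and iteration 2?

1.5641

Iteration 1:
  x1 = (-4 - (3)·0.0000 - (-2.1)·0.0000) / (8.1) = -0.4938
  x2 = (-11 - (3)·0.0000 - (0.2)·0.0000) / (4.2) = -2.6190
  x3 = (11 - (0.8)·0.0000 - (-2)·0.0000) / (4.8) = 2.2917
Iteration 2:
  x1 = (-4 - (3)·-2.6190 - (-2.1)·2.2917) / (8.1) = 1.0703
  x2 = (-11 - (3)·-0.4938 - (0.2)·2.2917) / (4.2) = -2.3755
  x3 = (11 - (0.8)·-0.4938 - (-2)·-2.6190) / (4.8) = 1.2827
Change: (1.5641, 0.2435, -1.0090) → max |·| = 1.5641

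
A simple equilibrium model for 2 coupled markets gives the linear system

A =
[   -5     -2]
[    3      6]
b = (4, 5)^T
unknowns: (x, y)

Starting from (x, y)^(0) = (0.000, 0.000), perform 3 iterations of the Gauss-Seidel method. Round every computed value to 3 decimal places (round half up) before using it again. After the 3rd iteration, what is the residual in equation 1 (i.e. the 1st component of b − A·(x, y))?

Iteration 1:
  x = (4 - (-2)·0.000) / (-5) = -0.800
  y = (5 - (3)·-0.800) / (6) = 1.233
Iteration 2:
  x = (4 - (-2)·1.233) / (-5) = -1.293
  y = (5 - (3)·-1.293) / (6) = 1.480
Iteration 3:
  x = (4 - (-2)·1.480) / (-5) = -1.392
  y = (5 - (3)·-1.392) / (6) = 1.529
Residual b − A·x = (0.098, 0.002)

0.098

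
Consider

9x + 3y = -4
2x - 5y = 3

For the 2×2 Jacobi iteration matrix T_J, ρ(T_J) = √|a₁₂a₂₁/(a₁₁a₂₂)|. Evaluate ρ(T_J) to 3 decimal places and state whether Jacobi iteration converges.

0.365

a₁₂a₂₁/(a₁₁a₂₂) = (3)·(2) / ((9)·(-5)) = -0.133333
ρ = √|-0.133333| = √0.133333 = 0.365
ρ < 1, so Jacobi converges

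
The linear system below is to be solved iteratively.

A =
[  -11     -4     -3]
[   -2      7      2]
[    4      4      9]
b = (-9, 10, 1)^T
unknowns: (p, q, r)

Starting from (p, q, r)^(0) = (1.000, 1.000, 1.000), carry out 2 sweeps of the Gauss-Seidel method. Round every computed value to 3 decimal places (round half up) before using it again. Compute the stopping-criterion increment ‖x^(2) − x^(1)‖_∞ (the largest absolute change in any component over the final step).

0.525

Iteration 1:
  p = (-9 - (-4)·1.000 - (-3)·1.000) / (-11) = 0.182
  q = (10 - (-2)·0.182 - (2)·1.000) / (7) = 1.195
  r = (1 - (4)·0.182 - (4)·1.195) / (9) = -0.501
Iteration 2:
  p = (-9 - (-4)·1.195 - (-3)·-0.501) / (-11) = 0.520
  q = (10 - (-2)·0.520 - (2)·-0.501) / (7) = 1.720
  r = (1 - (4)·0.520 - (4)·1.720) / (9) = -0.884
Change: (0.338, 0.525, -0.383) → max |·| = 0.525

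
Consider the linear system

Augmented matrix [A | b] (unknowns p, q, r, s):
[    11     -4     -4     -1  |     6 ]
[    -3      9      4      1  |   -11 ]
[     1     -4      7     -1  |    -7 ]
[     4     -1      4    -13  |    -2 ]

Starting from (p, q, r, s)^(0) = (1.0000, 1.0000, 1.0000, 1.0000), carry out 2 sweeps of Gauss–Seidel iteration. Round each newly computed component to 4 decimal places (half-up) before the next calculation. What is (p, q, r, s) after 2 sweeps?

Iteration 1:
  p = (6 - (-4)·1.0000 - (-4)·1.0000 - (-1)·1.0000) / (11) = 1.3636
  q = (-11 - (-3)·1.3636 - (4)·1.0000 - (1)·1.0000) / (9) = -1.3232
  r = (-7 - (1)·1.3636 - (-4)·-1.3232 - (-1)·1.0000) / (7) = -1.8081
  s = (-2 - (4)·1.3636 - (-1)·-1.3232 - (4)·-1.8081) / (-13) = 0.1189
Iteration 2:
  p = (6 - (-4)·-1.3232 - (-4)·-1.8081 - (-1)·0.1189) / (11) = -0.5824
  q = (-11 - (-3)·-0.5824 - (4)·-1.8081 - (1)·0.1189) / (9) = -0.6260
  r = (-7 - (1)·-0.5824 - (-4)·-0.6260 - (-1)·0.1189) / (7) = -1.2575
  s = (-2 - (4)·-0.5824 - (-1)·-0.6260 - (4)·-1.2575) / (-13) = -0.3641

(-0.5824, -0.6260, -1.2575, -0.3641)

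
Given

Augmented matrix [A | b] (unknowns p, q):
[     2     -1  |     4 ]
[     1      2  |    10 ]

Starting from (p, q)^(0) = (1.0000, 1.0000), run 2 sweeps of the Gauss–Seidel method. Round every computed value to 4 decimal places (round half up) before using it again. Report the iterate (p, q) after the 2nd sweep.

(3.8750, 3.0625)

Iteration 1:
  p = (4 - (-1)·1.0000) / (2) = 2.5000
  q = (10 - (1)·2.5000) / (2) = 3.7500
Iteration 2:
  p = (4 - (-1)·3.7500) / (2) = 3.8750
  q = (10 - (1)·3.8750) / (2) = 3.0625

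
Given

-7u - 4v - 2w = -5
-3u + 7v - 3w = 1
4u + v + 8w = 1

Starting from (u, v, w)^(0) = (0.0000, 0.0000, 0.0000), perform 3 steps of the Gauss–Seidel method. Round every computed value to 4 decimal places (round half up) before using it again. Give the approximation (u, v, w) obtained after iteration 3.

Iteration 1:
  u = (-5 - (-4)·0.0000 - (-2)·0.0000) / (-7) = 0.7143
  v = (1 - (-3)·0.7143 - (-3)·0.0000) / (7) = 0.4490
  w = (1 - (4)·0.7143 - (1)·0.4490) / (8) = -0.2883
Iteration 2:
  u = (-5 - (-4)·0.4490 - (-2)·-0.2883) / (-7) = 0.5401
  v = (1 - (-3)·0.5401 - (-3)·-0.2883) / (7) = 0.2508
  w = (1 - (4)·0.5401 - (1)·0.2508) / (8) = -0.1764
Iteration 3:
  u = (-5 - (-4)·0.2508 - (-2)·-0.1764) / (-7) = 0.6214
  v = (1 - (-3)·0.6214 - (-3)·-0.1764) / (7) = 0.3336
  w = (1 - (4)·0.6214 - (1)·0.3336) / (8) = -0.2274

(0.6214, 0.3336, -0.2274)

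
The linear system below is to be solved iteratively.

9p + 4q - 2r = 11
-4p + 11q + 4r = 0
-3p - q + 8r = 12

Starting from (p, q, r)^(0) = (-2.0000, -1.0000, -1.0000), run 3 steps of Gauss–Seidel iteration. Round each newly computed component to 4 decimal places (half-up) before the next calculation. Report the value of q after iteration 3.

-0.0576

Iteration 1:
  p = (11 - (4)·-1.0000 - (-2)·-1.0000) / (9) = 1.4444
  q = (0 - (-4)·1.4444 - (4)·-1.0000) / (11) = 0.8889
  r = (12 - (-3)·1.4444 - (-1)·0.8889) / (8) = 2.1528
Iteration 2:
  p = (11 - (4)·0.8889 - (-2)·2.1528) / (9) = 1.3056
  q = (0 - (-4)·1.3056 - (4)·2.1528) / (11) = -0.3081
  r = (12 - (-3)·1.3056 - (-1)·-0.3081) / (8) = 1.9511
Iteration 3:
  p = (11 - (4)·-0.3081 - (-2)·1.9511) / (9) = 1.7927
  q = (0 - (-4)·1.7927 - (4)·1.9511) / (11) = -0.0576
  r = (12 - (-3)·1.7927 - (-1)·-0.0576) / (8) = 2.1651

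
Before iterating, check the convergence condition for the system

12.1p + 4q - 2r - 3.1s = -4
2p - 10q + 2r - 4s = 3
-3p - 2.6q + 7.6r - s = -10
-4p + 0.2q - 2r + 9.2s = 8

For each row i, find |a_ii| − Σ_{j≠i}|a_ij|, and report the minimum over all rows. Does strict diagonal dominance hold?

1

row 1: |12.1| − (4+2+3.1) = 3
row 2: |-10| − (2+2+4) = 2
row 3: |7.6| − (3+2.6+1) = 1
row 4: |9.2| − (4+0.2+2) = 3
minimum over rows = 1 → strictly diagonally dominant (convergence guaranteed)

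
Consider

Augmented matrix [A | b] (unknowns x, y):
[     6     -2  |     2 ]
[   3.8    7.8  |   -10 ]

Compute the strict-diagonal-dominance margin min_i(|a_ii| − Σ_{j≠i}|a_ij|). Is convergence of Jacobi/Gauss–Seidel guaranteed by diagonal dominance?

4

row 1: |6| − (2) = 4
row 2: |7.8| − (3.8) = 4
minimum over rows = 4 → strictly diagonally dominant (convergence guaranteed)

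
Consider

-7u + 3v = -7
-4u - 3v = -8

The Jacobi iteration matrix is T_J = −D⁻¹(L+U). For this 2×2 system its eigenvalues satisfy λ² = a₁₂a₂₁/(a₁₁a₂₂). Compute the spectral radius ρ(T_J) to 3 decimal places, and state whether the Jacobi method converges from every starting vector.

0.756

a₁₂a₂₁/(a₁₁a₂₂) = (3)·(-4) / ((-7)·(-3)) = -0.571429
ρ = √|-0.571429| = √0.571429 = 0.756
ρ < 1, so Jacobi converges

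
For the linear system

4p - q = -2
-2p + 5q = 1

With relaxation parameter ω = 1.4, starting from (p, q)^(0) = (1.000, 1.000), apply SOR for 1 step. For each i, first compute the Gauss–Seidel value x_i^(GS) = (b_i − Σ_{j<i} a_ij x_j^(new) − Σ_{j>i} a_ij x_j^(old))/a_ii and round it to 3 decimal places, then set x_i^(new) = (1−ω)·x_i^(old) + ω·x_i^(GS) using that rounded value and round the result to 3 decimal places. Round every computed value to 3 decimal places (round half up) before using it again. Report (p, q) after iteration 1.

(-0.750, -0.540)

Iteration 1:
  p: GS value = (-2 - (-1)·1.000) / (4) = -0.250;  p ← (1−ω)·1.000 + ω·-0.250 = -0.750
  q: GS value = (1 - (-2)·-0.750) / (5) = -0.100;  q ← (1−ω)·1.000 + ω·-0.100 = -0.540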